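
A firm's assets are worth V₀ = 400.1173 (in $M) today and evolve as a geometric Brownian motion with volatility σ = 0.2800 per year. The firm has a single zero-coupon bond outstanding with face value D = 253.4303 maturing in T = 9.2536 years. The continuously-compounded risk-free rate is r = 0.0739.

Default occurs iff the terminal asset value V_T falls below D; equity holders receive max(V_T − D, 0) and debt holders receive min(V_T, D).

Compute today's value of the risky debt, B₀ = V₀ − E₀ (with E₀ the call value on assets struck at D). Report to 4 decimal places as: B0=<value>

B0=120.3241

With assets at 400.1173 and a single debt payment of 253.4303 at 9.2536 years:
d₁ = [ln(V₀/D) + (r + σ²/2)T] / (σ√T)
   = [ln(400.1173/253.4303) + (0.0739 + 0.5·0.2800²)·9.2536] / (0.2800·√9.2536)
   = [0.456669 + 1.046582] / 0.851752 = 1.764892
d₂ = d₁ − σ√T = 1.764892 − 0.851752 = 0.913140
N(d₁) = 0.961209,  N(d₂) = 0.819415,  e^(−rT) = 0.504675
E₀ = V₀·N(d₁) − D·e^(−rT)·N(d₂)
   = 400.1173·0.961209 − 253.4303·0.504675·0.819415 = 279.793229
B₀ = V₀ − E₀ = 400.1173 − 279.793229 = 120.324071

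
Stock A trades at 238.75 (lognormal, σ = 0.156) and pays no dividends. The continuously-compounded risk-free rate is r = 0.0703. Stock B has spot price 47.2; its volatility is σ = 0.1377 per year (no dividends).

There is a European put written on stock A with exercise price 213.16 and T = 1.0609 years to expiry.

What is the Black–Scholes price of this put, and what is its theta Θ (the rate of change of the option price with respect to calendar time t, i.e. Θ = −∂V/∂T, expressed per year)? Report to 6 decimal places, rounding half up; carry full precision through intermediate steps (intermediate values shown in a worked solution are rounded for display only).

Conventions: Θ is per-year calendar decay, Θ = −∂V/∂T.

price = 2.079389
Θ = -1.382799

σ√T = 0.156·√1.0609 = 0.160680
d₁ = (ln(S/K) + (r+σ²/2)T) / (σ√T) = (ln(238.75/213.16) + (0.0703+0.156²/2)·1.0609) / 0.160680 = (0.113374 + 0.087490) / 0.160680 = 1.250089
d₂ = d₁ − σ√T = 1.250089 − 0.160680 = 1.089409
e^{−rT} = 0.928132
N(−d₁) = 0.105634,  N(−d₂) = 0.137987
Put price V = K·e^{−rT}·N(−d₂) − S·N(−d₁) = 27.299412 − 25.220024 = 2.079389
φ(d₁) = (1/√(2π))·e^{−d₁²/2} = 0.182629
Θ = −S·φ(d₁)·σ/(2√T) + r·K·e^{−rT}·N(−d₂) = −3.301948 + 1.919149 = -1.382799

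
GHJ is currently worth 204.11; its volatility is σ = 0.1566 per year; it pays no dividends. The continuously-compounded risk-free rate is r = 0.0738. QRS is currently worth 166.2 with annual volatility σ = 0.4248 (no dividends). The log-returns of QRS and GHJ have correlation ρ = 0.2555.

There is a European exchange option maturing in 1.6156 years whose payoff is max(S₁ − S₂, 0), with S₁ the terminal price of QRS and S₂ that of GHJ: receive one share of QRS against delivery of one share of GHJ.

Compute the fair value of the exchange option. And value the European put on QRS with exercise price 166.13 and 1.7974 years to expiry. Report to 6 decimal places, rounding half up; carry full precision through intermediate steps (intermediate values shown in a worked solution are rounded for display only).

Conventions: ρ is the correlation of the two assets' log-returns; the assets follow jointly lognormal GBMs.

σ_eff = √(σ₁² + σ₂² − 2ρσ₁σ₂) = √(0.4248² + 0.1566² − 2·0.2555·0.4248·0.1566) = 0.413503
d₁ = (ln(S₁/S₂) + (q₂ − q₁ + σ_eff²/2)T) / (σ_eff√T) = (ln(166.2/204.11) + (0.0 − 0.0 + 0.085492)·1.6156) / 0.525589 = -0.128133
d₂ = d₁ − σ_eff√T = -0.128133 − 0.525589 = -0.653722
N(d₁) = 0.449022,  N(d₂) = 0.256645
V = S₁·e^{−q₁T}·N(d₁) − S₂·e^{−q₂T}·N(d₂) = 74.627401 − 52.383900 = 22.243501
[vanilla: QRS put K=166.13]
σ√T = 0.4248·√1.7974 = 0.569517
d₁ = (ln(S/K) + (r+σ²/2)T) / (σ√T) = (ln(166.2/166.13) + (0.0738+0.4248²/2)·1.7974) / 0.569517 = (0.000421 + 0.294823) / 0.569517 = 0.518412
d₂ = d₁ − σ√T = 0.518412 − 0.569517 = -0.051106
e^{−rT} = 0.875773
N(−d₁) = 0.302086,  N(−d₂) = 0.520379
price = K·e^{−rT}·N(−d₂) − S·N(−d₁) = 75.711136 − 50.206622 = 25.504515

exchange price = 22.243501
price(QRS put K=166.13) = 25.504515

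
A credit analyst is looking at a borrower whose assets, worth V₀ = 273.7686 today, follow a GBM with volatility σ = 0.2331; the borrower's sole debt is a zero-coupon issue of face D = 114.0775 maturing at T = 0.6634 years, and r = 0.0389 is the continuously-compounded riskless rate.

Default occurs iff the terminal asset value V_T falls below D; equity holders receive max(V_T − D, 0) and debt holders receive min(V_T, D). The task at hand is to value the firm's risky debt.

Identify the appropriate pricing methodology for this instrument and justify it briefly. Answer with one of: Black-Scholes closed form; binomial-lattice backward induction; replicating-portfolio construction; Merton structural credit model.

framework: Merton structural credit model

Key observation: with the firm-asset dynamics (V₀ = 273.7686) and a single zero-coupon liability of face 114.0775 given, debt value, spread, and default probability all derive from the option view of the balance sheet.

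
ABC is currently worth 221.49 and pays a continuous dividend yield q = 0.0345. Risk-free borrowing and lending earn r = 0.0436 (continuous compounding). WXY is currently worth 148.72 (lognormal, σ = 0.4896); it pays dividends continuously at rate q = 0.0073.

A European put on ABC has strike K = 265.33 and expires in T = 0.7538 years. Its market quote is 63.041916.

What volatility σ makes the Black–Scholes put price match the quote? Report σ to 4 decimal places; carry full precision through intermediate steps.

At σ = 0.4839 the Black–Scholes value reproduces the quote:
σ√T = 0.4839·√0.7538 = 0.420130
d₁ = (ln(S/K) + (r−q+σ²/2)T) / (σ√T) = (ln(221.49/265.33) + (0.0436−0.0345+0.4839²/2)·0.7538) / 0.420130 = (-0.180597 + 0.095114) / 0.420130 = -0.203467
d₂ = d₁ − σ√T = -0.203467 − 0.420130 = -0.623597
e^{−rT} = 0.967669
e^{−qT} = 0.974329
N(−d₁) = 0.580615,  N(−d₂) = 0.733554
V = K·e^{−rT}·N(−d₂) − S·e^{−qT}·N(−d₁) = 188.341070 − 125.299153 = 63.041916 (the observed quote) — the price is monotone increasing in volatility, hence this σ is the only solution

sigma = 0.4839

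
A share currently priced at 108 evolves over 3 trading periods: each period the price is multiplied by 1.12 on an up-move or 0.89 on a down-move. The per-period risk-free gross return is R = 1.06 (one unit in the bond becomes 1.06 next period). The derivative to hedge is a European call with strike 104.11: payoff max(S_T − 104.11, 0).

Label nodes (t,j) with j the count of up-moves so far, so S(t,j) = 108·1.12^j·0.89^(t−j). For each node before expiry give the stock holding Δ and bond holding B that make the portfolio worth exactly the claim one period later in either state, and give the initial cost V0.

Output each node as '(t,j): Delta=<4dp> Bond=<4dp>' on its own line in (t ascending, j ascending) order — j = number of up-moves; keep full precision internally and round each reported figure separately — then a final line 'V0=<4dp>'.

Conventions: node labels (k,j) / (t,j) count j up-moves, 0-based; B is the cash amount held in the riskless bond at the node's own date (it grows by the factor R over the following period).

Under the risk-neutral measure, an up-move has probability p* = (R−d)/(u−d) = 0.7391 and values discount at R = 1.06.
Expiry values: V(3,0)=0.0000, V(3,1)=0.0000, V(3,2)=16.4629, V(3,3)=47.6222
Node (2,0) S=85.5468: V=(p*·0.0000+(1−p*)·0.0000)/1.06=0.0000; Δ=(0.0000−0.0000)/(95.8124−76.1367)=0.0000; B=V−Δ·S=0.0000
Node (2,1) S=107.6544: V=(p*·16.4629+(1−p*)·0.0000)/1.06=11.4795; Δ=(16.4629−0.0000)/(120.5729−95.8124)=0.6649; B=V−Δ·S=-60.0985
Node (2,2) S=135.4752: V=(p*·47.6222+(1−p*)·16.4629)/1.06=37.2582; Δ=(47.6222−16.4629)/(151.7322−120.5729)=1.0000; B=V−Δ·S=-98.2170
Node (1,0) S=96.1200: V=(p*·11.4795+(1−p*)·0.0000)/1.06=8.0046; Δ=(11.4795−0.0000)/(107.6544−85.5468)=0.5193; B=V−Δ·S=-41.9062
Node (1,1) S=120.9600: V=(p*·37.2582+(1−p*)·11.4795)/1.06=28.8050; Δ=(37.2582−11.4795)/(135.4752−107.6544)=0.9266; B=V−Δ·S=-83.2764
Node (0,0) S=108.0000: V=(p*·28.8050+(1−p*)·8.0046)/1.06=22.0555; Δ=(28.8050−8.0046)/(120.9600−96.1200)=0.8374; B=V−Δ·S=-68.3813
Sanity check at the root: Δ(0,0)·S0 + B(0,0) reproduces V0 = 22.0555.

(0,0): Delta=0.8374 Bond=-68.3813
(1,0): Delta=0.5193 Bond=-41.9062
(1,1): Delta=0.9266 Bond=-83.2764
(2,0): Delta=0.0000 Bond=0.0000
(2,1): Delta=0.6649 Bond=-60.0985
(2,2): Delta=1.0000 Bond=-98.2170
V0=22.0555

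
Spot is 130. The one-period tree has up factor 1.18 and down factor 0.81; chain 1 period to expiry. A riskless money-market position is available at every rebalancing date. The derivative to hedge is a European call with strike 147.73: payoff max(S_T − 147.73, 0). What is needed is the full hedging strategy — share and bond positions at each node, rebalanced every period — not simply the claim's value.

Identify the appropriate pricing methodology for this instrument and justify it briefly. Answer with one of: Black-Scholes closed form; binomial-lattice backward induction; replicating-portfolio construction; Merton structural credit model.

Key observation: the deliverable is the dynamic trading strategy on the 1-step tree (spot 130, moves 1.18 and 0.81), so the valuation must go through the node-by-node replicating-portfolio solve.

framework: replicating-portfolio construction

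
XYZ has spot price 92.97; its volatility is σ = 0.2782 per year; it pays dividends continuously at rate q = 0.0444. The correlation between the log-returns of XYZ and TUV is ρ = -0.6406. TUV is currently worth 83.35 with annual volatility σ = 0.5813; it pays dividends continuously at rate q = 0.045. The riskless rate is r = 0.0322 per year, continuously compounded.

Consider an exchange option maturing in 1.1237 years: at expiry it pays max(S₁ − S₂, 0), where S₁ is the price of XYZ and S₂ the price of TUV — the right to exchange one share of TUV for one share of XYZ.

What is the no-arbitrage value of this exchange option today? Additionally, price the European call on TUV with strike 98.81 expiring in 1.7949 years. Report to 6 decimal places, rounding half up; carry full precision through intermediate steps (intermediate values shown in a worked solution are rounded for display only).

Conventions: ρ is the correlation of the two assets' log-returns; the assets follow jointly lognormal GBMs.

exchange price = 32.003886
price(TUV call K=98.81) = 18.335430

σ_eff = √(σ₁² + σ₂² − 2ρσ₁σ₂) = √(0.2782² + 0.5813² − 2·-0.6406·0.2782·0.5813) = 0.788985
d₁ = (ln(S₁/S₂) + (q₂ − q₁ + σ_eff²/2)T) / (σ_eff√T) = (ln(92.97/83.35) + (0.045 − 0.0444 + 0.311249)·1.1237) / 0.836361 = 0.549586
d₂ = d₁ − σ_eff√T = 0.549586 − 0.836361 = -0.286775
N(d₁) = 0.708698,  N(d₂) = 0.387142
V = S₁·e^{−q₁T}·N(d₁) − S₂·e^{−q₂T}·N(d₂) = 62.681061 − 30.677175 = 32.003886
[vanilla: TUV call K=98.81]
σ√T = 0.5813·√1.7949 = 0.778790
d₁ = (ln(S/K) + (r−q+σ²/2)T) / (σ√T) = (ln(83.35/98.81) + (0.0322−0.045+0.5813²/2)·1.7949) / 0.778790 = (-0.170150 + 0.280282) / 0.778790 = 0.141414
d₂ = d₁ − σ√T = 0.141414 − 0.778790 = -0.637376
e^{−rT} = 0.943843
e^{−qT} = 0.922405
N(d₁) = 0.556229,  N(d₂) = 0.261940
price = S·e^{−qT}·N(d₁) − K·e^{−rT}·N(d₂) = 42.764246 − 24.428816 = 18.335430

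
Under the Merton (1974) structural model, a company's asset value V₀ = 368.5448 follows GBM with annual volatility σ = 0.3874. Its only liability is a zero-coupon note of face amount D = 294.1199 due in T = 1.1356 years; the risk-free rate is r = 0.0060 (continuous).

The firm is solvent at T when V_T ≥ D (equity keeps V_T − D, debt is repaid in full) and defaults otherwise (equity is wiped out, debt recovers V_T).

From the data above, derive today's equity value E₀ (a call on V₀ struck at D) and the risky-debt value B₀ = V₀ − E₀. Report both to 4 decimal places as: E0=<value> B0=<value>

E0=100.4079 B0=268.1369

Equity is a call on the firm's assets struck at D = 294.1199:
d₁ = [ln(V₀/D) + (r + σ²/2)T] / (σ√T)
   = [ln(368.5448/294.1199) + (0.0060 + 0.5·0.3874²)·1.1356] / (0.3874·√1.1356)
   = [0.225575 + 0.092028] / 0.412831 = 0.769330
d₂ = d₁ − σ√T = 0.769330 − 0.412831 = 0.356499
N(d₁) = 0.779151,  N(d₂) = 0.639266,  e^(−rT) = 0.993210
E₀ = V₀·N(d₁) − D·e^(−rT)·N(d₂)
   = 368.5448·0.779151 − 294.1199·0.993210·0.639266 = 100.407887
B₀ = V₀ − E₀ = 368.5448 − 100.407887 = 268.136913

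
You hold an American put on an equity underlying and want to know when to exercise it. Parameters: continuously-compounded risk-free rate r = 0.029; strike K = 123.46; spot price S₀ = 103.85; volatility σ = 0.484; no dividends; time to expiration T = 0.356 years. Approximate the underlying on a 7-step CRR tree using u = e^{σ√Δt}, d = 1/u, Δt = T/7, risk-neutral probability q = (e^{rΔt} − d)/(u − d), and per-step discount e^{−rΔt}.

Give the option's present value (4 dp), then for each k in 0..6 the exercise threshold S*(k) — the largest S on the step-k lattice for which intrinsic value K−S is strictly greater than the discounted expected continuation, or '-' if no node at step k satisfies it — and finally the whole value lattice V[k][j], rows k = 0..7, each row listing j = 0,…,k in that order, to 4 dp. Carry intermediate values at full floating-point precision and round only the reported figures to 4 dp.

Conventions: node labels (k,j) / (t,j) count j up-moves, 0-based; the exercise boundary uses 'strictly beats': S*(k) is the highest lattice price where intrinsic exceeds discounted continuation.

Δt=0.05086  u=1.11533  d=0.89660  q=0.47949  discount=0.99853
step 7 (expiry): payoffs max(K−S,0) = 75.0889 63.2884 48.6090 30.3485 7.6331 0.0000 0.0000 0.0000
step 6: (k=6,j=0): S=53.9496, K−S=69.5104, hold=69.3284 ⇒ V=69.5104 exercise | (k=6,j=1): S=67.1111, K−S=56.3489, hold=56.1669 ⇒ V=56.3489 exercise | (k=6,j=2): S=83.4835, K−S=39.9765, hold=39.7946 ⇒ V=39.9765 exercise | (k=6,j=3): S=103.8500, K−S=19.6100, hold=19.4280 ⇒ V=19.6100 exercise | (k=6,j=4): S=129.1851, K−S=0.0000, hold=3.9673 ⇒ V=3.9673 continue | (k=6,j=5): S=160.7009, K−S=0.0000, hold=0.0000 ⇒ V=0.0000 continue | (k=6,j=6): S=199.9053, K−S=0.0000, hold=0.0000 ⇒ V=0.0000 continue  boundary S*=103.8500
step 5: (k=5,j=0): S=60.1716, K−S=63.2884, hold=63.1064 ⇒ V=63.2884 exercise | (k=5,j=1): S=74.8510, K−S=48.6090, hold=48.4271 ⇒ V=48.6090 exercise | (k=5,j=2): S=93.1115, K−S=30.3485, hold=30.1665 ⇒ V=30.3485 exercise | (k=5,j=3): S=115.8269, K−S=7.6331, hold=12.0917 ⇒ V=12.0917 continue | (k=5,j=4): S=144.0839, K−S=0.0000, hold=2.0620 ⇒ V=2.0620 continue | (k=5,j=5): S=179.2344, K−S=0.0000, hold=0.0000 ⇒ V=0.0000 continue  boundary S*=93.1115
step 4: (k=4,j=0): S=67.1111, K−S=56.3489, hold=56.1669 ⇒ V=56.3489 exercise | (k=4,j=1): S=83.4835, K−S=39.9765, hold=39.7946 ⇒ V=39.9765 exercise | (k=4,j=2): S=103.8500, K−S=19.6100, hold=21.5627 ⇒ V=21.5627 continue | (k=4,j=3): S=129.1851, K−S=0.0000, hold=7.2718 ⇒ V=7.2718 continue | (k=4,j=4): S=160.7009, K−S=0.0000, hold=1.0717 ⇒ V=1.0717 continue  boundary S*=83.4835
step 3: (k=3,j=0): S=74.8510, K−S=48.6090, hold=48.4271 ⇒ V=48.6090 exercise | (k=3,j=1): S=93.1115, K−S=30.3485, hold=31.1014 ⇒ V=31.1014 continue | (k=3,j=2): S=115.8269, K−S=7.6331, hold=14.6887 ⇒ V=14.6887 continue | (k=3,j=3): S=144.0839, K−S=0.0000, hold=4.2926 ⇒ V=4.2926 continue  boundary S*=74.8510
step 2: (k=2,j=0): S=83.4835, K−S=39.9765, hold=40.1551 ⇒ V=40.1551 continue | (k=2,j=1): S=103.8500, K−S=19.6100, hold=23.1975 ⇒ V=23.1975 continue | (k=2,j=2): S=129.1851, K−S=0.0000, hold=9.6896 ⇒ V=9.6896 continue  boundary S*=-
step 1: (k=1,j=0): S=93.1115, K−S=30.3485, hold=31.9769 ⇒ V=31.9769 continue | (k=1,j=1): S=115.8269, K−S=7.6331, hold=16.6960 ⇒ V=16.6960 continue  boundary S*=-
step 0: (k=0,j=0): S=103.8500, K−S=19.6100, hold=24.6136 ⇒ V=24.6136 continue  boundary S*=-

price = 24.6136
boundary = - - - 74.8510 83.4835 93.1115 103.8500
tree:
24.6136
31.9769 16.6960
40.1551 23.1975 9.6896
48.6090 31.1014 14.6887 4.2926
56.3489 39.9765 21.5627 7.2718 1.0717
63.2884 48.6090 30.3485 12.0917 2.0620 0.0000
69.5104 56.3489 39.9765 19.6100 3.9673 0.0000 0.0000
75.0889 63.2884 48.6090 30.3485 7.6331 0.0000 0.0000 0.0000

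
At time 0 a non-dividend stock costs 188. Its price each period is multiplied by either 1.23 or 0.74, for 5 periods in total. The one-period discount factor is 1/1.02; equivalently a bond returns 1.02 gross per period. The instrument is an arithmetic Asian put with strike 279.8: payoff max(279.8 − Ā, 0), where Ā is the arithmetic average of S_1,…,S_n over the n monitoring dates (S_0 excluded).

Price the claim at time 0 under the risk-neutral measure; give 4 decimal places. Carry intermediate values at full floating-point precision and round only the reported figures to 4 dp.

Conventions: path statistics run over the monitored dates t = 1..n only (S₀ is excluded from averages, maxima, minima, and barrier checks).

price = 79.4999

Under the martingale measure an up-move has probability p* = 0.5714; value the claim as the probability-weighted average of per-path payoffs, discounted 5 periods at R = 1.02.
Enumerate all 2^5 = 32 price paths (U = up ×1.23, D = down ×0.74); each path with k up-moves has probability p*^k·(1−p*)^(5−k).
DDDDD: Ā=83.2686, payoff=196.5314, prob=0.014458
UDDDD: Ā=138.4059, payoff=141.3941, prob=0.019278
DUDDD: Ā=119.9819, payoff=159.8181, prob=0.019278
UUDDD: Ā=199.4294, payoff=80.3706, prob=0.025704
DDUDD: Ā=106.3482, payoff=173.4518, prob=0.019278
UDUDD: Ā=176.7679, payoff=103.0321, prob=0.025704
DUUDD: Ā=158.3439, payoff=121.4561, prob=0.025704
UUUDD: Ā=263.1932, payoff=16.6068, prob=0.034271
DDDUD: Ā=96.2592, payoff=183.5408, prob=0.019278
UDDUD: Ā=159.9984, payoff=119.8016, prob=0.025704
DUDUD: Ā=141.5744, payoff=138.2256, prob=0.025704
UUDUD: Ā=235.3195, payoff=44.4805, prob=0.034271
DDUUD: Ā=127.9406, payoff=151.8594, prob=0.025704
UDUUD: Ā=212.6580, payoff=67.1420, prob=0.034271
DUUUD: Ā=194.2340, payoff=85.5660, prob=0.034271
UUUUD: Ā=322.8484, payoff=0.0000, prob=0.045695
DDDDU: Ā=88.7933, payoff=191.0067, prob=0.019278
UDDDU: Ā=147.5889, payoff=132.2111, prob=0.025704
DUDDU: Ā=129.1649, payoff=150.6351, prob=0.025704
UUDDU: Ā=214.6930, payoff=65.1070, prob=0.034271
DDUDU: Ā=115.5311, payoff=164.2689, prob=0.025704
UDUDU: Ā=192.0315, payoff=87.7685, prob=0.034271
DUUDU: Ā=173.6075, payoff=106.1925, prob=0.034271
UUUDU: Ā=288.5638, payoff=0.0000, prob=0.045695
DDDUU: Ā=105.4422, payoff=174.3578, prob=0.025704
UDDUU: Ā=175.2620, payoff=104.5380, prob=0.034271
DUDUU: Ā=156.8380, payoff=122.9620, prob=0.034271
UUDUU: Ā=260.6902, payoff=19.1098, prob=0.045695
DDUUU: Ā=143.2042, payoff=136.5958, prob=0.034271
UDUUU: Ā=238.0286, payoff=41.7714, prob=0.045695
DUUUU: Ā=219.6046, payoff=60.1954, prob=0.045695
UUUUU: Ā=365.0185, payoff=0.0000, prob=0.060927
Price = Σ prob·payoff / R^5 = 87.774333 / 1.104081 = 79.4999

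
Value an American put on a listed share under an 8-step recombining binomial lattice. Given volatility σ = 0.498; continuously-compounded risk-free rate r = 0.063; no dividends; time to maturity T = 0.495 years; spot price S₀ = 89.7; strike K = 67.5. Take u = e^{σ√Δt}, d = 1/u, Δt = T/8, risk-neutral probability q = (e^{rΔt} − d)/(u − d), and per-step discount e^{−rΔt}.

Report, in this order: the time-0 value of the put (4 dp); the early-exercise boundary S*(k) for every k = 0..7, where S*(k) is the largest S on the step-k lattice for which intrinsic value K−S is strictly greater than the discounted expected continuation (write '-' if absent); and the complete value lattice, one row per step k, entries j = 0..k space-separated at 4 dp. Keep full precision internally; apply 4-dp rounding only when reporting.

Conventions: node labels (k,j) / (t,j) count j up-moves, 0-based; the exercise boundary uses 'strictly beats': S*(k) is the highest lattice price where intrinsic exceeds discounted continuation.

Δt=0.06187, u=1.13188, d=0.88349, q=0.48480, disc=e^(-rΔt)=0.99611
k=8 terminal: V=max(K-S,0) → 34.2031 24.8420 12.8490 0.0000 0.0000 0.0000 0.0000 0.0000 0.0000
k=7: j=0 S=37.6879 intr=29.8121 cont=29.5495 V=29.8121[EX]; j=1 S=48.2836 intr=19.2164 cont=18.9538 V=19.2164[EX]; j=2 S=61.8581 intr=5.6419 cont=6.5941 V=6.5941[hold]; j=3 S=79.2490 intr=0.0000 cont=0.0000 V=0.0000[hold]; j=4 S=101.5292 intr=0.0000 cont=0.0000 V=0.0000[hold]; j=5 S=130.0734 intr=0.0000 cont=0.0000 V=0.0000[hold]; j=6 S=166.6424 intr=0.0000 cont=0.0000 V=0.0000[hold]; j=7 S=213.4926 intr=0.0000 cont=0.0000 V=0.0000[hold]  S*(7)=48.2836
k=6: j=0 S=42.6580 intr=24.8420 cont=24.5794 V=24.8420[EX]; j=1 S=54.6510 intr=12.8490 cont=13.0463 V=13.0463[hold]; j=2 S=70.0157 intr=0.0000 cont=3.3841 V=3.3841[hold]; j=3 S=89.7000 intr=0.0000 cont=0.0000 V=0.0000[hold]; j=4 S=114.9184 intr=0.0000 cont=0.0000 V=0.0000[hold]; j=5 S=147.2268 intr=0.0000 cont=0.0000 V=0.0000[hold]; j=6 S=188.6185 intr=0.0000 cont=0.0000 V=0.0000[hold]  S*(6)=42.6580
k=5: j=0 S=48.2836 intr=19.2164 cont=19.0491 V=19.2164[EX]; j=1 S=61.8581 intr=5.6419 cont=8.3296 V=8.3296[hold]; j=2 S=79.2490 intr=0.0000 cont=1.7367 V=1.7367[hold]; j=3 S=101.5292 intr=0.0000 cont=0.0000 V=0.0000[hold]; j=4 S=130.0734 intr=0.0000 cont=0.0000 V=0.0000[hold]; j=5 S=166.6424 intr=0.0000 cont=0.0000 V=0.0000[hold]  S*(5)=48.2836
k=4: j=0 S=54.6510 intr=12.8490 cont=13.8843 V=13.8843[hold]; j=1 S=70.0157 intr=0.0000 cont=5.1134 V=5.1134[hold]; j=2 S=89.7000 intr=0.0000 cont=0.8913 V=0.8913[hold]; j=3 S=114.9184 intr=0.0000 cont=0.0000 V=0.0000[hold]; j=4 S=147.2268 intr=0.0000 cont=0.0000 V=0.0000[hold]  S*(4)=-
k=3: j=0 S=61.8581 intr=5.6419 cont=9.5947 V=9.5947[hold]; j=1 S=79.2490 intr=0.0000 cont=3.0546 V=3.0546[hold]; j=2 S=101.5292 intr=0.0000 cont=0.4574 V=0.4574[hold]; j=3 S=130.0734 intr=0.0000 cont=0.0000 V=0.0000[hold]  S*(3)=-
k=2: j=0 S=70.0157 intr=0.0000 cont=6.3991 V=6.3991[hold]; j=1 S=89.7000 intr=0.0000 cont=1.7885 V=1.7885[hold]; j=2 S=114.9184 intr=0.0000 cont=0.2347 V=0.2347[hold]  S*(2)=-
k=1: j=0 S=79.2490 intr=0.0000 cont=4.1477 V=4.1477[hold]; j=1 S=101.5292 intr=0.0000 cont=1.0312 V=1.0312[hold]  S*(1)=-
k=0: j=0 S=89.7000 intr=0.0000 cont=2.6266 V=2.6266[hold]  S*(0)=-

price = 2.6266
boundary = - - - - - 48.2836 42.6580 48.2836
tree:
2.6266
4.1477 1.0312
6.3991 1.7885 0.2347
9.5947 3.0546 0.4574 0.0000
13.8843 5.1134 0.8913 0.0000 0.0000
19.2164 8.3296 1.7367 0.0000 0.0000 0.0000
24.8420 13.0463 3.3841 0.0000 0.0000 0.0000 0.0000
29.8121 19.2164 6.5941 0.0000 0.0000 0.0000 0.0000 0.0000
34.2031 24.8420 12.8490 0.0000 0.0000 0.0000 0.0000 0.0000 0.0000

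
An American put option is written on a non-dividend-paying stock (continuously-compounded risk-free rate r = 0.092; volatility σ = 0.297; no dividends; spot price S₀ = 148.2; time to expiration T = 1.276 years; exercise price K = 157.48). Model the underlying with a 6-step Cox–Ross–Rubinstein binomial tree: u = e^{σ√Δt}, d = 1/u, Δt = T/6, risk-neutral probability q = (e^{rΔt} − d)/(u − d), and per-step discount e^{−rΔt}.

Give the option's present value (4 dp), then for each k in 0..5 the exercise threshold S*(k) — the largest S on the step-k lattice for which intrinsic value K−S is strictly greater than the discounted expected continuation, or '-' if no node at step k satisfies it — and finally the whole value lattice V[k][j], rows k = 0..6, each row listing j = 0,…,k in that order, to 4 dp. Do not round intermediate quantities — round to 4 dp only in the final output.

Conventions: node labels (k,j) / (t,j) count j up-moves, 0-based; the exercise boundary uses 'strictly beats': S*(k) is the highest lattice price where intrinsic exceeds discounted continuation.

price = 18.4095
boundary = - - 112.6893 129.2307 112.6893 129.2307
tree:
18.4095
29.2309 9.7827
44.7907 16.9279 3.9994
59.2147 28.2493 7.8166 0.8645
71.7925 44.7907 15.0245 1.9071 0.0000
82.7603 59.2147 28.2493 4.2069 0.0000 0.0000
92.3243 71.7925 44.7907 9.2800 0.0000 0.0000 0.0000

Δt=0.21267  u=1.14679  d=0.87200  q=0.53772  discount=0.98062
step 6 (expiry): payoffs max(K−S,0) = 92.3243 71.7925 44.7907 9.2800 0.0000 0.0000 0.0000
step 5: (k=5,j=0): S=74.7197, K−S=82.7603, hold=79.7091 ⇒ V=82.7603 exercise | (k=5,j=1): S=98.2653, K−S=59.2147, hold=56.1635 ⇒ V=59.2147 exercise | (k=5,j=2): S=129.2307, K−S=28.2493, hold=25.1981 ⇒ V=28.2493 exercise | (k=5,j=3): S=169.9538, K−S=0.0000, hold=4.2069 ⇒ V=4.2069 continue | (k=5,j=4): S=223.5096, K−S=0.0000, hold=0.0000 ⇒ V=0.0000 continue | (k=5,j=5): S=293.9419, K−S=0.0000, hold=0.0000 ⇒ V=0.0000 continue  boundary S*=129.2307
step 4: (k=4,j=0): S=85.6875, K−S=71.7925, hold=68.7413 ⇒ V=71.7925 exercise | (k=4,j=1): S=112.6893, K−S=44.7907, hold=41.7395 ⇒ V=44.7907 exercise | (k=4,j=2): S=148.2000, K−S=9.2800, hold=15.0245 ⇒ V=15.0245 continue | (k=4,j=3): S=194.9008, K−S=0.0000, hold=1.9071 ⇒ V=1.9071 continue | (k=4,j=4): S=256.3179, K−S=0.0000, hold=0.0000 ⇒ V=0.0000 continue  boundary S*=112.6893
step 3: (k=3,j=0): S=98.2653, K−S=59.2147, hold=56.1635 ⇒ V=59.2147 exercise | (k=3,j=1): S=129.2307, K−S=28.2493, hold=28.2272 ⇒ V=28.2493 exercise | (k=3,j=2): S=169.9538, K−S=0.0000, hold=7.8166 ⇒ V=7.8166 continue | (k=3,j=3): S=223.5096, K−S=0.0000, hold=0.8645 ⇒ V=0.8645 continue  boundary S*=129.2307
step 2: (k=2,j=0): S=112.6893, K−S=44.7907, hold=41.7395 ⇒ V=44.7907 exercise | (k=2,j=1): S=148.2000, K−S=9.2800, hold=16.9279 ⇒ V=16.9279 continue | (k=2,j=2): S=194.9008, K−S=0.0000, hold=3.9994 ⇒ V=3.9994 continue  boundary S*=112.6893
step 1: (k=1,j=0): S=129.2307, K−S=28.2493, hold=29.2309 ⇒ V=29.2309 continue | (k=1,j=1): S=169.9538, K−S=0.0000, hold=9.7827 ⇒ V=9.7827 continue  boundary S*=-
step 0: (k=0,j=0): S=148.2000, K−S=9.2800, hold=18.4095 ⇒ V=18.4095 continue  boundary S*=-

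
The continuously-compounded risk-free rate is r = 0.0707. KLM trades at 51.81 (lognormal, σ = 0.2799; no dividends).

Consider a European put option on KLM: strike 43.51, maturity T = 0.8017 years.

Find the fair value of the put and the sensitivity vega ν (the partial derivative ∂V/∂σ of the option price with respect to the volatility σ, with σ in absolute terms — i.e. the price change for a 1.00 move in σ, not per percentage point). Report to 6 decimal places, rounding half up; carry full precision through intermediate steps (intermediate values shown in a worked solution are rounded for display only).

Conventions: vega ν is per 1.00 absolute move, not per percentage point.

price = 1.108467
ν = 10.685117

σ√T = 0.2799·√0.8017 = 0.250616
d₁ = (ln(S/K) + (r+σ²/2)T) / (σ√T) = (ln(51.81/43.51) + (0.0707+0.2799²/2)·0.8017) / 0.250616 = (0.174592 + 0.088084) / 0.250616 = 1.048124
d₂ = d₁ − σ√T = 1.048124 − 0.250616 = 0.797508
e^{−rT} = 0.944896
N(−d₁) = 0.147291,  N(−d₂) = 0.212578
Put price V = K·e^{−rT}·N(−d₂) − S·N(−d₁) = 8.739596 − 7.631129 = 1.108467
φ(d₁) = (1/√(2π))·e^{−d₁²/2} = 0.230335
ν = S·φ(d₁)·√T = 10.685117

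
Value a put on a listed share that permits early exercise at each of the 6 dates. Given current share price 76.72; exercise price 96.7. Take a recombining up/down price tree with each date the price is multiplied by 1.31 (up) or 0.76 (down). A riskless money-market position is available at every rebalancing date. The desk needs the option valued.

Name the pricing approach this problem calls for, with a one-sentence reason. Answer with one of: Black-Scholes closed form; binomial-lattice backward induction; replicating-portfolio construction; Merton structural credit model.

Key observation: early exercise of the strike-96.7 put must be checked at each of the 6 dates (spot 76.72), which forces a node-by-node comparison of intrinsic and continuation value backward from expiry.

framework: binomial-lattice backward induction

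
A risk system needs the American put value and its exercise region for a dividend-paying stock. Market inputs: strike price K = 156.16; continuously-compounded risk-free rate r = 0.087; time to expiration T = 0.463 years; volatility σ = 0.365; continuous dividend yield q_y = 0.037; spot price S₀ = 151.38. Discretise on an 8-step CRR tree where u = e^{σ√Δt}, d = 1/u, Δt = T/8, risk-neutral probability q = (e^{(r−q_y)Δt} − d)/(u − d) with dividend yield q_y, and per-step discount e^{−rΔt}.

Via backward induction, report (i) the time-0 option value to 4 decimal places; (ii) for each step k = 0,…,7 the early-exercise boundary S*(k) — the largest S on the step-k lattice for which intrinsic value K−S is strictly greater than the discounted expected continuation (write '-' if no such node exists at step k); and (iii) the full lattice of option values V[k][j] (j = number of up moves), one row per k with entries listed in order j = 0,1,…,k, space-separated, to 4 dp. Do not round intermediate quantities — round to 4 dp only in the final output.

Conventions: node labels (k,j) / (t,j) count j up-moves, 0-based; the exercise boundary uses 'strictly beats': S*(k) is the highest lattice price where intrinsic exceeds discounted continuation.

price = 16.0391
boundary = - - - 116.3225 106.5440 116.3225 126.9985 138.6544
tree:
16.0391
22.4402 9.6604
30.4307 14.5024 4.8101
39.8375 21.1268 7.8798 1.7217
49.6160 29.6695 12.6112 3.1243 0.3058
58.5725 39.8375 19.5800 5.6174 0.6080 0.0000
66.7761 49.6160 29.1615 9.9868 1.2090 0.0000 0.0000
74.2901 58.5725 39.8375 17.5056 2.4040 0.0000 0.0000 0.0000
81.1724 66.7761 49.6160 29.1615 4.7800 0.0000 0.0000 0.0000 0.0000

Δt=0.05788  u=1.09178  d=0.91594  q=0.49454  discount=0.99498
step 8 (expiry): payoffs max(K−S,0) = 81.1724 66.7761 49.6160 29.1615 4.7800 0.0000 0.0000 0.0000 0.0000
step 7: (k=7,j=0): S=81.8699, K−S=74.2901, hold=73.6809 ⇒ V=74.2901 exercise | (k=7,j=1): S=97.5875, K−S=58.5725, hold=57.9970 ⇒ V=58.5725 exercise | (k=7,j=2): S=116.3225, K−S=39.8375, hold=39.3020 ⇒ V=39.8375 exercise | (k=7,j=3): S=138.6544, K−S=17.5056, hold=17.0179 ⇒ V=17.5056 exercise | (k=7,j=4): S=165.2736, K−S=0.0000, hold=2.4040 ⇒ V=2.4040 continue | (k=7,j=5): S=197.0032, K−S=0.0000, hold=0.0000 ⇒ V=0.0000 continue | (k=7,j=6): S=234.8243, K−S=0.0000, hold=0.0000 ⇒ V=0.0000 continue | (k=7,j=7): S=279.9064, K−S=0.0000, hold=0.0000 ⇒ V=0.0000 continue  boundary S*=138.6544
step 6: (k=6,j=0): S=89.3839, K−S=66.7761, hold=66.1830 ⇒ V=66.7761 exercise | (k=6,j=1): S=106.5440, K−S=49.6160, hold=49.0596 ⇒ V=49.6160 exercise | (k=6,j=2): S=126.9985, K−S=29.1615, hold=28.6488 ⇒ V=29.1615 exercise | (k=6,j=3): S=151.3800, K−S=4.7800, hold=9.9868 ⇒ V=9.9868 continue | (k=6,j=4): S=180.4423, K−S=0.0000, hold=1.2090 ⇒ V=1.2090 continue | (k=6,j=5): S=215.0840, K−S=0.0000, hold=0.0000 ⇒ V=0.0000 continue | (k=6,j=6): S=256.3763, K−S=0.0000, hold=0.0000 ⇒ V=0.0000 continue  boundary S*=126.9985
step 5: (k=5,j=0): S=97.5875, K−S=58.5725, hold=57.9970 ⇒ V=58.5725 exercise | (k=5,j=1): S=116.3225, K−S=39.8375, hold=39.3020 ⇒ V=39.8375 exercise | (k=5,j=2): S=138.6544, K−S=17.5056, hold=19.5800 ⇒ V=19.5800 continue | (k=5,j=3): S=165.2736, K−S=0.0000, hold=5.6174 ⇒ V=5.6174 continue | (k=5,j=4): S=197.0032, K−S=0.0000, hold=0.6080 ⇒ V=0.6080 continue | (k=5,j=5): S=234.8243, K−S=0.0000, hold=0.0000 ⇒ V=0.0000 continue  boundary S*=116.3225
step 4: (k=4,j=0): S=106.5440, K−S=49.6160, hold=49.0596 ⇒ V=49.6160 exercise | (k=4,j=1): S=126.9985, K−S=29.1615, hold=29.6695 ⇒ V=29.6695 continue | (k=4,j=2): S=151.3800, K−S=4.7800, hold=12.6112 ⇒ V=12.6112 continue | (k=4,j=3): S=180.4423, K−S=0.0000, hold=3.1243 ⇒ V=3.1243 continue | (k=4,j=4): S=215.0840, K−S=0.0000, hold=0.3058 ⇒ V=0.3058 continue  boundary S*=106.5440
step 3: (k=3,j=0): S=116.3225, K−S=39.8375, hold=39.5520 ⇒ V=39.8375 exercise | (k=3,j=1): S=138.6544, K−S=17.5056, hold=21.1268 ⇒ V=21.1268 continue | (k=3,j=2): S=165.2736, K−S=0.0000, hold=7.8798 ⇒ V=7.8798 continue | (k=3,j=3): S=197.0032, K−S=0.0000, hold=1.7217 ⇒ V=1.7217 continue  boundary S*=116.3225
step 2: (k=2,j=0): S=126.9985, K−S=29.1615, hold=30.4307 ⇒ V=30.4307 continue | (k=2,j=1): S=151.3800, K−S=4.7800, hold=14.5024 ⇒ V=14.5024 continue | (k=2,j=2): S=180.4423, K−S=0.0000, hold=4.8101 ⇒ V=4.8101 continue  boundary S*=-
step 1: (k=1,j=0): S=138.6544, K−S=17.5056, hold=22.4402 ⇒ V=22.4402 continue | (k=1,j=1): S=165.2736, K−S=0.0000, hold=9.6604 ⇒ V=9.6604 continue  boundary S*=-
step 0: (k=0,j=0): S=151.3800, K−S=4.7800, hold=16.0391 ⇒ V=16.0391 continue  boundary S*=-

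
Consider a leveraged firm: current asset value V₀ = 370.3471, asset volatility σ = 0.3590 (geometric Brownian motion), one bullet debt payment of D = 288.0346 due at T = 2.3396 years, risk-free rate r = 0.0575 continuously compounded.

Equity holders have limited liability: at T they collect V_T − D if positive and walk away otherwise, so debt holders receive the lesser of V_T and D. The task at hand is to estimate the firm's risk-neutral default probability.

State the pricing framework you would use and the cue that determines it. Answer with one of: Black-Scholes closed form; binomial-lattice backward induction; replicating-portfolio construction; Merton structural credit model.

framework: Merton structural credit model

Key observation: a levered firm with one bullet debt due at 2.3396 years is the canonical structural-credit setup: equity is a call on the firm's assets struck at the face value.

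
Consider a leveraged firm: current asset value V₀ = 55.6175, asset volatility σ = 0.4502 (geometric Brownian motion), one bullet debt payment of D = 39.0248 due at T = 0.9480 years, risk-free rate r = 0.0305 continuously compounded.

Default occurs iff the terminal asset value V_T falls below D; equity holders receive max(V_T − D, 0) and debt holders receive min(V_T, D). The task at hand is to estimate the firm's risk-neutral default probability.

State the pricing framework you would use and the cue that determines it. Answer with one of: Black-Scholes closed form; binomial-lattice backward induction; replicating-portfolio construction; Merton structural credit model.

Key observation: the question is about default risk generated by asset-value dynamics against a debt face of 39.0248 — the structural framework prices exactly that.

framework: Merton structural credit model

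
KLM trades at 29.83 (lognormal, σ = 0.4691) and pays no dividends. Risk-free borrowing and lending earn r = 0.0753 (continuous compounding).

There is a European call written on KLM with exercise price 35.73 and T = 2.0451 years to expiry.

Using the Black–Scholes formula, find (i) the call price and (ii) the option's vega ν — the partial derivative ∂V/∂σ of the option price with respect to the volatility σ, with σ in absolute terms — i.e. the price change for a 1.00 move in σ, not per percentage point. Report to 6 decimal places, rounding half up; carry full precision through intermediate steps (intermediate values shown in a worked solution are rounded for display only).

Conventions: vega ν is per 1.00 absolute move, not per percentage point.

price = 7.547027
ν = 16.289262

σ√T = 0.4691·√2.0451 = 0.670846
d₁ = (ln(S/K) + (r+σ²/2)T) / (σ√T) = (ln(29.83/35.73) + (0.0753+0.4691²/2)·2.0451) / 0.670846 = (-0.180476 + 0.379013) / 0.670846 = 0.295950
d₂ = d₁ − σ√T = 0.295950 − 0.670846 = -0.374896
e^{−rT} = 0.857275
N(d₁) = 0.616366,  N(d₂) = 0.353869
Call price V = S·N(d₁) − K·e^{−rT}·N(d₂) = 18.386197 − 10.839170 = 7.547027
φ(d₁) = (1/√(2π))·e^{−d₁²/2} = 0.381848
ν = S·φ(d₁)·√T = 16.289262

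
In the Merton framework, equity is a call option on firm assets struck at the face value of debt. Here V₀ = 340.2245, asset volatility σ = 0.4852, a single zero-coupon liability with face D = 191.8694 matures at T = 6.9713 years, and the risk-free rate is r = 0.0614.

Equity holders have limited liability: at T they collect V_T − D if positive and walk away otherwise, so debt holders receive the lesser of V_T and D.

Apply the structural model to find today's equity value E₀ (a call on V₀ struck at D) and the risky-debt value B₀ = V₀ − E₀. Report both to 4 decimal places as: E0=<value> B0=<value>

Equity is a call on the firm's assets struck at D = 191.8694:
d₁ = [ln(V₀/D) + (r + σ²/2)T] / (σ√T)
   = [ln(340.2245/191.8694) + (0.0614 + 0.5·0.4852²)·6.9713] / (0.4852·√6.9713)
   = [0.572791 + 1.248626] / 1.281084 = 1.421778
d₂ = d₁ − σ√T = 1.421778 − 1.281084 = 0.140693
N(d₁) = 0.922455,  N(d₂) = 0.555944,  e^(−rT) = 0.651787
E₀ = V₀·N(d₁) − D·e^(−rT)·N(d₂)
   = 340.2245·0.922455 − 191.8694·0.651787·0.555944 = 244.316453
B₀ = V₀ − E₀ = 340.2245 − 244.316453 = 95.908047

E0=244.3165 B0=95.9080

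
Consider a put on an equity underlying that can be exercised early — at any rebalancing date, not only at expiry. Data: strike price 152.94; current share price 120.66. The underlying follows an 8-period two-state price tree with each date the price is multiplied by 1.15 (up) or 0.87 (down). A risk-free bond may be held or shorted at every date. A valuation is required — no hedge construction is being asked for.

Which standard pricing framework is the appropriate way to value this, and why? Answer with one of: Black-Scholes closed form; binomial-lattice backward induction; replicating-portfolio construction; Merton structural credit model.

framework: binomial-lattice backward induction

Key observation: with exercise allowed before expiry on a discrete up/down model (8 steps from spot 120.66), the strike-152.94 put's value must be rolled back through the tree testing early exercise at each node.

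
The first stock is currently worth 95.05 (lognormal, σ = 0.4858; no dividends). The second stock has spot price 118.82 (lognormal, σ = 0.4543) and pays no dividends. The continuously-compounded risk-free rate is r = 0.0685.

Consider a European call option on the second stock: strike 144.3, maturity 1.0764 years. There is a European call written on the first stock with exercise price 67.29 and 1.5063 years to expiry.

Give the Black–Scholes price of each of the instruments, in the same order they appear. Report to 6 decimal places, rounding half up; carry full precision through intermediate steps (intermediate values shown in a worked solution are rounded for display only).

price(the second stock call K=144.3) = 16.694897
price(the first stock call K=67.29) = 40.123015

[the second stock call K=144.3]
σ√T = 0.4543·√1.0764 = 0.471335
d₁ = (ln(S/K) + (r+σ²/2)T) / (σ√T) = (ln(118.82/144.3) + (0.0685+0.4543²/2)·1.0764) / 0.471335 = (-0.194285 + 0.184812) / 0.471335 = -0.020098
d₂ = d₁ − σ√T = -0.020098 − 0.471335 = -0.491433
e^{−rT} = 0.928919
N(d₁) = 0.491982,  N(d₂) = 0.311560
price = S·N(d₁) − K·e^{−rT}·N(d₂) = 58.457357 − 41.762461 = 16.694897
[the first stock call K=67.29]
σ√T = 0.4858·√1.5063 = 0.596229
d₁ = (ln(S/K) + (r+σ²/2)T) / (σ√T) = (ln(95.05/67.29) + (0.0685+0.4858²/2)·1.5063) / 0.596229 = (0.345391 + 0.280926) / 0.596229 = 1.050464
d₂ = d₁ − σ√T = 1.050464 − 0.596229 = 0.454235
e^{−rT} = 0.901963
N(d₁) = 0.853248,  N(d₂) = 0.675170
price = S·N(d₁) − K·e^{−rT}·N(d₂) = 81.101194 − 40.978179 = 40.123015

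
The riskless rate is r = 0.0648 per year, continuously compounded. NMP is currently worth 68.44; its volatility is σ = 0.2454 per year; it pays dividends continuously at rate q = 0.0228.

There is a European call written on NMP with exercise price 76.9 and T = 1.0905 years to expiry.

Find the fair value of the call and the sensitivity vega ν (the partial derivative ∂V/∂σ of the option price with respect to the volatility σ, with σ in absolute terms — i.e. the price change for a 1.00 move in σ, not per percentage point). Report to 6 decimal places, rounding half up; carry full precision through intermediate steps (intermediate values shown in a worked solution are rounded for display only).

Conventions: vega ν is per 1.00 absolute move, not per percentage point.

σ√T = 0.2454·√1.0905 = 0.256264
d₁ = (ln(S/K) + (r−q+σ²/2)T) / (σ√T) = (ln(68.44/76.9) + (0.0648−0.0228+0.2454²/2)·1.0905) / 0.256264 = (-0.116548 + 0.078637) / 0.256264 = -0.147941
d₂ = d₁ − σ√T = -0.147941 − 0.256264 = -0.404205
e^{−rT} = 0.931775
e^{−qT} = 0.975443
N(d₁) = 0.441195,  N(d₂) = 0.343031
Call price V = S·e^{−qT}·N(d₁) − K·e^{−rT}·N(d₂) = 29.453870 − 24.579371 = 4.874499
φ(d₁) = (1/√(2π))·e^{−d₁²/2} = 0.394600
ν = S·e^{−qT}·φ(d₁)·√T = 27.509474

price = 4.874499
ν = 27.509474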